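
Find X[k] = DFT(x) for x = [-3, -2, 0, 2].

X[k] = Σ(n=0 to 3) x[n] · ω_4^(nk)
where ω_4 = e^(-2πi/4)

Computing each X[k]:
X[0] = -3
X[1] = -3+4i
X[2] = -3
X[3] = -3-4i

X = [-3, -3+4i, -3, -3-4i]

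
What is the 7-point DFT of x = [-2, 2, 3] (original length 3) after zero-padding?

Original 3-point DFT: [3, -4.5000+0.8660i, -4.5000-0.8660i]
Zero-padded 7-point DFT provides frequency interpolation.

DFT_7([x, 0, ...]) = [3, -1.4206-4.4884i, -5.1479-0.6482i, -1.9315+1.4777i, -1.9315-1.4777i, -5.1479+0.6482i, -1.4206+4.4884i]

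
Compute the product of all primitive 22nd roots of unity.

The primitive 22nd roots of unity are ω_22^k for k coprime to 22: k ∈ {1, 3, 5, 7, 9, 13, 15, 17, 19, 21}
Their product equals the constant term of the cyclotomic polynomial Φ_22(x) up to sign.
For n ≥ 3, the product of all primitive nth roots of unity is 1. (For n=1 it is 1; for n=2 it is -1.)

1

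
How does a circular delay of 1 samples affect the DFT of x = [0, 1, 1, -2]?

Time shift by 1: X_shifted[k] = ω_4^(1k) · X[k]
Shifted x = [-2, 0, 1, 1]

DFT(x[n-1]) = [0, -3+1i, -2, -3-1i]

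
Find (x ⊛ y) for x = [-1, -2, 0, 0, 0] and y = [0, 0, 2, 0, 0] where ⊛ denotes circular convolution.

(x ⊛ y)[n] = Σ(m=0 to 4) x[m] · y[(n-m) mod 5]

Computing each output sample:
(x ⊛ y)[0] = 0
(x ⊛ y)[1] = 0
(x ⊛ y)[2] = -2
(x ⊛ y)[3] = -4
(x ⊛ y)[4] = 0

x ⊛ y = [0, 0, -2, -4, 0]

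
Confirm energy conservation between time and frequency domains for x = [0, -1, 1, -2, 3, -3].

Time domain:
Σ|x[n]|² = |0|² + |-1|² + |1|² + |-2|² + |3|² + |-3|² = 24.0000

Frequency domain:
(1/6)Σ|X[k]|² = (1/6)(|-2|² + |-2|² + |-2.0000-3.4641i|² + |10|² + |-2.0000+3.4641i|² + |-2|²) = (1/6)·144.0000 = 24.0000

Both sides agree, confirming Parseval's theorem.

Σ|x[n]|² = (1/N)Σ|X[k]|² = 24.0000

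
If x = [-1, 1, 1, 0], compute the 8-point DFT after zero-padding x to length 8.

Original 4-point DFT: [1, -2-1i, -1, -2+1i]
Zero-padded 8-point DFT provides frequency interpolation.

DFT_8([x, 0, ...]) = [1, -0.2929-1.7071i, -2-1i, -1.7071+0.2929i, -1, -1.7071-0.2929i, -2+1i, -0.2929+1.7071i]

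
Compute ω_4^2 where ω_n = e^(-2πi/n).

ω_4^2 = e^(-2πi·2/4)
= cos(-2π·2/4) + i·sin(-2π·2/4)
= cos(-4π/4) + i·sin(-4π/4)

ω_4^2 = cos(-4π/4) + i·sin(-4π/4) = -1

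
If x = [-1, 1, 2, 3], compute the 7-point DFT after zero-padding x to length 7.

Original 4-point DFT: [5, -3+2i, -3, -3-2i]
Zero-padded 7-point DFT provides frequency interpolation.

DFT_7([x, 0, ...]) = [5, -3.5245-4.0333i, -1.1540+2.2383i, -1.3216-1.7950i, -1.3216+1.7950i, -1.1540-2.2383i, -3.5245+4.0333i]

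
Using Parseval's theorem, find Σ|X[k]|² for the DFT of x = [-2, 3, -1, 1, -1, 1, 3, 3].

Parseval: Σ|x[n]|² = (1/N)Σ|X[k]|², so Σ|X[k]|² = N·Σ|x[n]|² = 8·35.0000

Σ|X[k]|² = N·Σ|x[n]|² = 8·35.0000 = 280.0000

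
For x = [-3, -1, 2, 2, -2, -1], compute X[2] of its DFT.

X[2] = Σ(n=0 to 5) x[n] · ω_6^(2n) where ω_6 = e^(-2πi/6)
= (-3)·ω_6^0 + (-1)·ω_6^2 + (2)·ω_6^4 + (2)·ω_6^6 + (-2)·ω_6^8 + (-1)·ω_6^10

X[2] = 3.4641i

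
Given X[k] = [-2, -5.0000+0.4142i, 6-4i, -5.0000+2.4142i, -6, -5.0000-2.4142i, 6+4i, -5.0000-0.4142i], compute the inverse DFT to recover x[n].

x[n] = (1/8) Σ(k=0 to 7) X[k] · e^(2πikn/8)

Computing each x[n]:
x[0] = -2
x[1] = 1
x[2] = -2
x[3] = -1
x[4] = 3
x[5] = 2
x[6] = -3
x[7] = 0

x = [-2, 1, -2, -1, 3, 2, -3, 0]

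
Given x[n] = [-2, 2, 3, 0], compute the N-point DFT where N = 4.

X[k] = Σ(n=0 to 3) x[n] · ω_4^(nk)
where ω_4 = e^(-2πi/4)

Computing each X[k]:
X[0] = 3
X[1] = -5-2i
X[2] = -1
X[3] = -5+2i

X = [3, -5-2i, -1, -5+2i]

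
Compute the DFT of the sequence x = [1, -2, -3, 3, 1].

X[k] = Σ(n=0 to 4) x[n] · ω_5^(nk)
where ω_5 = e^(-2πi/5)

Computing each X[k]:
X[0] = 0
X[1] = 0.6910+6.3799i
X[2] = 1.8090-3.9430i
X[3] = 1.8090+3.9430i
X[4] = 0.6910-6.3799i

X = [0, 0.6910+6.3799i, 1.8090-3.9430i, 1.8090+3.9430i, 0.6910-6.3799i]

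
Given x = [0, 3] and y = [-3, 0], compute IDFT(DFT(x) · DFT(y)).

(x ⊛ y)[n] = Σ(m=0 to 1) x[m] · y[(n-m) mod 2]

Computing each output sample:
(x ⊛ y)[0] = 0
(x ⊛ y)[1] = -9

x ⊛ y = [0, -9]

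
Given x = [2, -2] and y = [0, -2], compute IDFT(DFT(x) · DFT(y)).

(x ⊛ y)[n] = Σ(m=0 to 1) x[m] · y[(n-m) mod 2]

Computing each output sample:
(x ⊛ y)[0] = 4
(x ⊛ y)[1] = -4

x ⊛ y = [4, -4]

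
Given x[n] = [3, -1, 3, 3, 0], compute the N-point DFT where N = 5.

X[k] = Σ(n=0 to 4) x[n] · ω_5^(nk)
where ω_5 = e^(-2πi/5)

Computing each X[k]:
X[0] = 8
X[1] = -2.1631+0.9511i
X[2] = 5.6631+0.5878i
X[3] = 5.6631-0.5878i
X[4] = -2.1631-0.9511i

X = [8, -2.1631+0.9511i, 5.6631+0.5878i, 5.6631-0.5878i, -2.1631-0.9511i]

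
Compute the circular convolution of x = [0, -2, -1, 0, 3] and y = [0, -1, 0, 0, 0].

(x ⊛ y)[n] = Σ(m=0 to 4) x[m] · y[(n-m) mod 5]

Computing each output sample:
(x ⊛ y)[0] = -3
(x ⊛ y)[1] = 0
(x ⊛ y)[2] = 2
(x ⊛ y)[3] = 1
(x ⊛ y)[4] = 0

x ⊛ y = [-3, 0, 2, 1, 0]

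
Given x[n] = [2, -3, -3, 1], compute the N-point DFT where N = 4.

X[k] = Σ(n=0 to 3) x[n] · ω_4^(nk)
where ω_4 = e^(-2πi/4)

Computing each X[k]:
X[0] = -3
X[1] = 5+4i
X[2] = 1
X[3] = 5-4i

X = [-3, 5+4i, 1, 5-4i]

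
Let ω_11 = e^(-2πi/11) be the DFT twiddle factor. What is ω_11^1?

ω_11^1 = e^(-2πi·1/11)
= cos(-2π·1/11) + i·sin(-2π·1/11)
= cos(-2π/11) + i·sin(-2π/11)

ω_11^1 = cos(-2π/11) + i·sin(-2π/11) = 0.8413-0.5406i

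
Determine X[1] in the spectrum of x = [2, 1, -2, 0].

X[1] = Σ(n=0 to 3) x[n] · ω_4^(1n) where ω_4 = e^(-2πi/4)
= (2)·ω_4^0 + (1)·ω_4^1 + (-2)·ω_4^2 + (0)·ω_4^3

X[1] = 4-1i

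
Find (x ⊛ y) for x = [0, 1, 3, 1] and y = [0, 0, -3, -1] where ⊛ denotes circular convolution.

(x ⊛ y)[n] = Σ(m=0 to 3) x[m] · y[(n-m) mod 4]

Computing each output sample:
(x ⊛ y)[0] = -10
(x ⊛ y)[1] = -6
(x ⊛ y)[2] = -1
(x ⊛ y)[3] = -3

x ⊛ y = [-10, -6, -1, -3]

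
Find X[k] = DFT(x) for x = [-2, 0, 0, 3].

X[k] = Σ(n=0 to 3) x[n] · ω_4^(nk)
where ω_4 = e^(-2πi/4)

Computing each X[k]:
X[0] = 1
X[1] = -2+3i
X[2] = -5
X[3] = -2-3i

X = [1, -2+3i, -5, -2-3i]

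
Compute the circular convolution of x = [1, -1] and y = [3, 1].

(x ⊛ y)[n] = Σ(m=0 to 1) x[m] · y[(n-m) mod 2]

Computing each output sample:
(x ⊛ y)[0] = 2
(x ⊛ y)[1] = -2

x ⊛ y = [2, -2]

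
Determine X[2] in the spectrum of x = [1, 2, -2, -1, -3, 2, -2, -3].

X[2] = Σ(n=0 to 7) x[n] · ω_8^(2n) where ω_8 = e^(-2πi/8)
= (1)·ω_8^0 + (2)·ω_8^2 + (-2)·ω_8^4 + (-1)·ω_8^6 + (-3)·ω_8^8 + (2)·ω_8^10 + (-2)·ω_8^12 + (-3)·ω_8^14

X[2] = 2-8i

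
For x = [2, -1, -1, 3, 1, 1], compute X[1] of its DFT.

X[1] = Σ(n=0 to 5) x[n] · ω_6^(1n) where ω_6 = e^(-2πi/6)
= (2)·ω_6^0 + (-1)·ω_6^1 + (-1)·ω_6^2 + (3)·ω_6^3 + (1)·ω_6^4 + (1)·ω_6^5

X[1] = -1.0000+3.4641i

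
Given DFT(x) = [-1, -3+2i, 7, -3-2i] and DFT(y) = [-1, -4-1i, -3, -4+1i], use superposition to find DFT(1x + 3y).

By linearity: DFT(1x + 3y) = 1·DFT(x) + 3·DFT(y)
= 1·[-1, -3+2i, 7, -3-2i] + 3·[-1, -4-1i, -3, -4+1i]

Computing element-wise:
Z[0] = 1·(-1) + 3·(-1) = -4
Z[1] = 1·(-3+2i) + 3·(-4-1i) = -15-1i
Z[2] = 1·(7) + 3·(-3) = -2
Z[3] = 1·(-3-2i) + 3·(-4+1i) = -15+1i

DFT(1x + 3y) = 1·X + 3·Y = [-4, -15-1i, -2, -15+1i]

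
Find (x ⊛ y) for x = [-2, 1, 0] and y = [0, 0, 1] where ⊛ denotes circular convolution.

(x ⊛ y)[n] = Σ(m=0 to 2) x[m] · y[(n-m) mod 3]

Computing each output sample:
(x ⊛ y)[0] = 1
(x ⊛ y)[1] = 0
(x ⊛ y)[2] = -2

x ⊛ y = [1, 0, -2]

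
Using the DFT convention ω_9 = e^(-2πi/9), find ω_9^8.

ω_9^8 = e^(-2πi·8/9)
= cos(-2π·8/9) + i·sin(-2π·8/9)
= cos(-16π/9) + i·sin(-16π/9)

ω_9^8 = cos(-16π/9) + i·sin(-16π/9) = 0.7660+0.6428i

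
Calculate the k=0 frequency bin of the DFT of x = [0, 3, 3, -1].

X[0] = Σ(n=0 to 3) x[n] · ω_4^0 = Σ x[n]
= (0) + (3) + (3) + (-1)

X[0] = 5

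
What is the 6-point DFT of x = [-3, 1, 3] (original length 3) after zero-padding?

Original 3-point DFT: [1, -5.0000+1.7321i, -5.0000-1.7321i]
Zero-padded 6-point DFT provides frequency interpolation.

DFT_6([x, 0, ...]) = [1, -4.0000-3.4641i, -5.0000+1.7321i, -1, -5.0000-1.7321i, -4.0000+3.4641i]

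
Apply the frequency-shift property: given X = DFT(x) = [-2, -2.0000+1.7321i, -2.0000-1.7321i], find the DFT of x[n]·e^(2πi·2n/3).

Modulation property: DFT(ω_3^(-2n)·x[n]) = X[(k-2) mod 3], so circularly shift X by 2 positions.

X[k-2] = [-2.0000+1.7321i, -2.0000-1.7321i, -2]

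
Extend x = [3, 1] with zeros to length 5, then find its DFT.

Original 2-point DFT: [4, 2]
Zero-padded 5-point DFT provides frequency interpolation.

DFT_5([x, 0, ...]) = [4, 3.3090-0.9511i, 2.1910-0.5878i, 2.1910+0.5878i, 3.3090+0.9511i]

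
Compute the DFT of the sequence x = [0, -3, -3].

X[k] = Σ(n=0 to 2) x[n] · ω_3^(nk)
where ω_3 = e^(-2πi/3)

Computing each X[k]:
X[0] = -6
X[1] = 3
X[2] = 3

X = [-6, 3, 3]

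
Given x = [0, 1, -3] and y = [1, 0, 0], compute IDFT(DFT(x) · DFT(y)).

(x ⊛ y)[n] = Σ(m=0 to 2) x[m] · y[(n-m) mod 3]

Computing each output sample:
(x ⊛ y)[0] = 0
(x ⊛ y)[1] = 1
(x ⊛ y)[2] = -3

x ⊛ y = [0, 1, -3]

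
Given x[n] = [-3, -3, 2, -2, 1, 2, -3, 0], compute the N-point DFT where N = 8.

X[k] = Σ(n=0 to 7) x[n] · ω_8^(nk)
where ω_8 = e^(-2πi/8)

Computing each X[k]:
X[0] = -6
X[1] = -6.1213-0.0503i
X[2] = -1-1i
X[3] = -1.8787+9.9497i
X[4] = 0
X[5] = -1.8787-9.9497i
X[6] = -1+1i
X[7] = -6.1213+0.0503i

X = [-6, -6.1213-0.0503i, -1-1i, -1.8787+9.9497i, 0, -1.8787-9.9497i, -1+1i, -6.1213+0.0503i]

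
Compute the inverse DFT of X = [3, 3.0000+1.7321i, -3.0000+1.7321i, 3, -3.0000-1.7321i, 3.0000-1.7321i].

x[n] = (1/6) Σ(k=0 to 5) X[k] · e^(2πikn/6)

Computing each x[n]:
x[0] = 1
x[1] = 0
x[2] = 1
x[3] = -2
x[4] = 1
x[5] = 2

x = [1, 0, 1, -2, 1, 2]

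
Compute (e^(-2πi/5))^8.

Since ω_5^5 = 1, powers reduce modulo 5.
8 mod 5 = 3
So ω_5^8 = ω_5^3 = e^(-2πi·3/5)

ω_5^8 = ω_5^3 = -0.8090+0.5878i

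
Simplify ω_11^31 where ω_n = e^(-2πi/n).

Since ω_11^11 = 1, powers reduce modulo 11.
31 mod 11 = 9
So ω_11^31 = ω_11^9 = e^(-2πi·9/11)

ω_11^31 = ω_11^9 = 0.4154+0.9096i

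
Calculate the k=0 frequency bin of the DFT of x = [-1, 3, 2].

X[0] = Σ(n=0 to 2) x[n] · ω_3^0 = Σ x[n]
= (-1) + (3) + (2)

X[0] = 4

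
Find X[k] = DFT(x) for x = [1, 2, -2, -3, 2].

X[k] = Σ(n=0 to 4) x[n] · ω_5^(nk)
where ω_5 = e^(-2πi/5)

Computing each X[k]:
X[0] = 0
X[1] = 6.2812-0.5878i
X[2] = -3.7812+0.9511i
X[3] = -3.7812-0.9511i
X[4] = 6.2812+0.5878i

X = [0, 6.2812-0.5878i, -3.7812+0.9511i, -3.7812-0.9511i, 6.2812+0.5878i]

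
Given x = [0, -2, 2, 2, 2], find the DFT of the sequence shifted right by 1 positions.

Time shift by 1: X_shifted[k] = ω_5^(1k) · X[k]
Shifted x = [2, 0, -2, 2, 2]

DFT(x[n-1]) = [4, 2.6180+4.2533i, 0.3820-2.6287i, 0.3820+2.6287i, 2.6180-4.2533i]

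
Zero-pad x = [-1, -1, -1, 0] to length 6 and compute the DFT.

Original 4-point DFT: [-3, 1i, -1, -1i]
Zero-padded 6-point DFT provides frequency interpolation.

DFT_6([x, 0, ...]) = [-3, -1.0000+1.7321i, 0, -1, 0, -1.0000-1.7321i]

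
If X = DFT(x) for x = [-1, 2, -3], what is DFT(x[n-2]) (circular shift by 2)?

Time shift by 2: X_shifted[k] = ω_3^(2k) · X[k]
Shifted x = [2, -3, -1]

DFT(x[n-2]) = [-2, 4.0000+1.7321i, 4.0000-1.7321i]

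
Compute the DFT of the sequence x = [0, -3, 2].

X[k] = Σ(n=0 to 2) x[n] · ω_3^(nk)
where ω_3 = e^(-2πi/3)

Computing each X[k]:
X[0] = -1
X[1] = 0.5000+4.3301i
X[2] = 0.5000-4.3301i

X = [-1, 0.5000+4.3301i, 0.5000-4.3301i]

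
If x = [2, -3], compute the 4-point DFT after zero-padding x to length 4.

Original 2-point DFT: [-1, 5]
Zero-padded 4-point DFT provides frequency interpolation.

DFT_4([x, 0, ...]) = [-1, 2+3i, 5, 2-3i]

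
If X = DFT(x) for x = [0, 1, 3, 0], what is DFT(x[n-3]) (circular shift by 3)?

Time shift by 3: X_shifted[k] = ω_4^(3k) · X[k]
Shifted x = [1, 3, 0, 0]

DFT(x[n-3]) = [4, 1-3i, -2, 1+3i]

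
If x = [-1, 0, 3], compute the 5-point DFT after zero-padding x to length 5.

Original 3-point DFT: [2, -2.5000+2.5981i, -2.5000-2.5981i]
Zero-padded 5-point DFT provides frequency interpolation.

DFT_5([x, 0, ...]) = [2, -3.4271-1.7634i, -0.0729+2.8532i, -0.0729-2.8532i, -3.4271+1.7634i]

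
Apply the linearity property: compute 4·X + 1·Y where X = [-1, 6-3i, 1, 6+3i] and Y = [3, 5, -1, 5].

By linearity: DFT(4x + 1y) = 4·DFT(x) + 1·DFT(y)
= 4·[-1, 6-3i, 1, 6+3i] + 1·[3, 5, -1, 5]

Computing element-wise:
Z[0] = 4·(-1) + 1·(3) = -1
Z[1] = 4·(6-3i) + 1·(5) = 29-12i
Z[2] = 4·(1) + 1·(-1) = 3
Z[3] = 4·(6+3i) + 1·(5) = 29+12i

DFT(4x + 1y) = 4·X + 1·Y = [-1, 29-12i, 3, 29+12i]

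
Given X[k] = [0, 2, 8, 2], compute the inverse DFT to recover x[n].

x[n] = (1/4) Σ(k=0 to 3) X[k] · e^(2πikn/4)

Computing each x[n]:
x[0] = 3
x[1] = -2
x[2] = 1
x[3] = -2

x = [3, -2, 1, -2]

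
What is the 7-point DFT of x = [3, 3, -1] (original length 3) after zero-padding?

Original 3-point DFT: [5, 2.0000-3.4641i, 2.0000+3.4641i]
Zero-padded 7-point DFT provides frequency interpolation.

DFT_7([x, 0, ...]) = [5, 5.0930-1.3706i, 3.2334-3.3587i, -0.3264-2.0835i, -0.3264+2.0835i, 3.2334+3.3587i, 5.0930+1.3706i]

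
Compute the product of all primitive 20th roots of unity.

The primitive 20th roots of unity are ω_20^k for k coprime to 20: k ∈ {1, 3, 7, 9, 11, 13, 17, 19}
Their product equals the constant term of the cyclotomic polynomial Φ_20(x) up to sign.
For n ≥ 3, the product of all primitive nth roots of unity is 1. (For n=1 it is 1; for n=2 it is -1.)

1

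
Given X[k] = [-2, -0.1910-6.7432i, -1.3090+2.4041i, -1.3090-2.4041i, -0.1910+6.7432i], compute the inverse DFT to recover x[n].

x[n] = (1/5) Σ(k=0 to 4) X[k] · e^(2πikn/5)

Computing each x[n]:
x[0] = -1
x[1] = 2
x[2] = 2
x[3] = -3
x[4] = -2

x = [-1, 2, 2, -3, -2]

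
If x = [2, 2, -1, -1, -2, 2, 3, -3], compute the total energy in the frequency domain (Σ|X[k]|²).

Parseval: Σ|x[n]|² = (1/N)Σ|X[k]|², so Σ|X[k]|² = N·Σ|x[n]|² = 8·36.0000

Σ|X[k]|² = N·Σ|x[n]|² = 8·36.0000 = 288.0000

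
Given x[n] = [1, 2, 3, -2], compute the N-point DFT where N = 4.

X[k] = Σ(n=0 to 3) x[n] · ω_4^(nk)
where ω_4 = e^(-2πi/4)

Computing each X[k]:
X[0] = 4
X[1] = -2-4i
X[2] = 4
X[3] = -2+4i

X = [4, -2-4i, 4, -2+4i]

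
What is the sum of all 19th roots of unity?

Sum of all nth roots of unity equals 0 for n > 1 (geometric series with r ≠ 1).

0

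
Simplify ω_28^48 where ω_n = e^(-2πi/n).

Since ω_28^28 = 1, powers reduce modulo 28.
48 mod 28 = 20
So ω_28^48 = ω_28^20 = e^(-2πi·20/28)

ω_28^48 = ω_28^20 = -0.2225+0.9749i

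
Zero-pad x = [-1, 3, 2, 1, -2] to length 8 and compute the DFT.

Original 5-point DFT: [3, -3.1180-5.3431i, -0.8820-1.9879i, -0.8820+1.9879i, -3.1180+5.3431i]
Zero-padded 8-point DFT provides frequency interpolation.

DFT_8([x, 0, ...]) = [3, 2.4142-4.8284i, -5-2i, -0.4142-0.8284i, -5, -0.4142+0.8284i, -5+2i, 2.4142+4.8284i]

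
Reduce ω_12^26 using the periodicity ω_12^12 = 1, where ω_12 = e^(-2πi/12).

Since ω_12^12 = 1, powers reduce modulo 12.
26 mod 12 = 2
So ω_12^26 = ω_12^2 = e^(-2πi·2/12)

ω_12^26 = ω_12^2 = 0.5000-0.8660i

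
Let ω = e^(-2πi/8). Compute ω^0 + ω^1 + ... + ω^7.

Sum of all nth roots of unity equals 0 for n > 1 (geometric series with r ≠ 1).

0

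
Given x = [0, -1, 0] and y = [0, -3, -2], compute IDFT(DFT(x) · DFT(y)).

(x ⊛ y)[n] = Σ(m=0 to 2) x[m] · y[(n-m) mod 3]

Computing each output sample:
(x ⊛ y)[0] = 2
(x ⊛ y)[1] = 0
(x ⊛ y)[2] = 3

x ⊛ y = [2, 0, 3]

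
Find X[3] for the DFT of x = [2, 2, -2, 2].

X[3] = Σ(n=0 to 3) x[n] · ω_4^(3n) where ω_4 = e^(-2πi/4)
= (2)·ω_4^0 + (2)·ω_4^3 + (-2)·ω_4^6 + (2)·ω_4^9

X[3] = 4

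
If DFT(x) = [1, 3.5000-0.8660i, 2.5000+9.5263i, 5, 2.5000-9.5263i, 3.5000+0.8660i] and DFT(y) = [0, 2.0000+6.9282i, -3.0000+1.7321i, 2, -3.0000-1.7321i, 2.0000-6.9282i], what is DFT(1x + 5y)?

By linearity: DFT(1x + 5y) = 1·DFT(x) + 5·DFT(y)
= 1·[1, 3.5000-0.8660i, 2.5000+9.5263i, 5, 2.5000-9.5263i, 3.5000+0.8660i] + 5·[0, 2.0000+6.9282i, -3.0000+1.7321i, 2, -3.0000-1.7321i, 2.0000-6.9282i]

Computing element-wise:
Z[0] = 1·(1) + 5·(0) = 1
Z[1] = 1·(3.5000-0.8660i) + 5·(2.0000+6.9282i) = 13.5000+33.7750i
Z[2] = 1·(2.5000+9.5263i) + 5·(-3.0000+1.7321i) = -12.5000+18.1868i
Z[3] = 1·(5) + 5·(2) = 15
Z[4] = 1·(2.5000-9.5263i) + 5·(-3.0000-1.7321i) = -12.5000-18.1868i
Z[5] = 1·(3.5000+0.8660i) + 5·(2.0000-6.9282i) = 13.5000-33.7750i

DFT(1x + 5y) = 1·X + 5·Y = [1, 13.5000+33.7750i, -12.5000+18.1868i, 15, -12.5000-18.1868i, 13.5000-33.7750i]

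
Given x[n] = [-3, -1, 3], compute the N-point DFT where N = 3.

X[k] = Σ(n=0 to 2) x[n] · ω_3^(nk)
where ω_3 = e^(-2πi/3)

Computing each X[k]:
X[0] = -1
X[1] = -4.0000+3.4641i
X[2] = -4.0000-3.4641i

X = [-1, -4.0000+3.4641i, -4.0000-3.4641i]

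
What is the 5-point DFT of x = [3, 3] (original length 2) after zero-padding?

Original 2-point DFT: [6, 0]
Zero-padded 5-point DFT provides frequency interpolation.

DFT_5([x, 0, ...]) = [6, 3.9271-2.8532i, 0.5729-1.7634i, 0.5729+1.7634i, 3.9271+2.8532i]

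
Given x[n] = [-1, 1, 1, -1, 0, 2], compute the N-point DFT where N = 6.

X[k] = Σ(n=0 to 5) x[n] · ω_6^(nk)
where ω_6 = e^(-2πi/6)

Computing each X[k]:
X[0] = 2
X[1] = 1
X[2] = -4.0000+1.7321i
X[3] = -2
X[4] = -4.0000-1.7321i
X[5] = 1

X = [2, 1, -4.0000+1.7321i, -2, -4.0000-1.7321i, 1]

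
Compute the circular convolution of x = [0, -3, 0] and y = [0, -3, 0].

(x ⊛ y)[n] = Σ(m=0 to 2) x[m] · y[(n-m) mod 3]

Computing each output sample:
(x ⊛ y)[0] = 0
(x ⊛ y)[1] = 0
(x ⊛ y)[2] = 9

x ⊛ y = [0, 0, 9]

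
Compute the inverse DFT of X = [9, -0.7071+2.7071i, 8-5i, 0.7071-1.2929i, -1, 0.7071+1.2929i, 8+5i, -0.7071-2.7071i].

x[n] = (1/8) Σ(k=0 to 7) X[k] · e^(2πikn/8)

Computing each x[n]:
x[0] = 3
x[1] = 2
x[2] = -2
x[3] = 0
x[4] = 3
x[5] = 3
x[6] = 0
x[7] = 0

x = [3, 2, -2, 0, 3, 3, 0, 0]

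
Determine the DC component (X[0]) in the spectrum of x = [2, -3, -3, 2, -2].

X[0] = Σ(n=0 to 4) x[n] · ω_5^0 = Σ x[n]
= (2) + (-3) + (-3) + (2) + (-2)

X[0] = -4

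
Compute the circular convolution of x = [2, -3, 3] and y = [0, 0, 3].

(x ⊛ y)[n] = Σ(m=0 to 2) x[m] · y[(n-m) mod 3]

Computing each output sample:
(x ⊛ y)[0] = -9
(x ⊛ y)[1] = 9
(x ⊛ y)[2] = 6

x ⊛ y = [-9, 9, 6]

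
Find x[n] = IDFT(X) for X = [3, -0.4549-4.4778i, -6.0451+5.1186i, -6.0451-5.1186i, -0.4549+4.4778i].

x[n] = (1/5) Σ(k=0 to 4) X[k] · e^(2πikn/5)

Computing each x[n]:
x[0] = -2
x[1] = 3
x[2] = 3
x[3] = -3
x[4] = 2

x = [-2, 3, 3, -3, 2]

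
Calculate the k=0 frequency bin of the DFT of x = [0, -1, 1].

X[0] = Σ(n=0 to 2) x[n] · ω_3^0 = Σ x[n]
= (0) + (-1) + (1)

X[0] = 0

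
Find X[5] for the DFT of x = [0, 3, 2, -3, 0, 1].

X[5] = Σ(n=0 to 5) x[n] · ω_6^(5n) where ω_6 = e^(-2πi/6)
= (0)·ω_6^0 + (3)·ω_6^5 + (2)·ω_6^10 + (-3)·ω_6^15 + (0)·ω_6^20 + (1)·ω_6^25

X[5] = 4.0000+3.4641i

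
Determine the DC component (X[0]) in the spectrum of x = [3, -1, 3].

X[0] = Σ(n=0 to 2) x[n] · ω_3^0 = Σ x[n]
= (3) + (-1) + (3)

X[0] = 5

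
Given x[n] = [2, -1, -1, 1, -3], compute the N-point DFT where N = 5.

X[k] = Σ(n=0 to 4) x[n] · ω_5^(nk)
where ω_5 = e^(-2πi/5)

Computing each X[k]:
X[0] = -2
X[1] = 0.7639-0.7265i
X[2] = 5.2361-3.0777i
X[3] = 5.2361+3.0777i
X[4] = 0.7639+0.7265i

X = [-2, 0.7639-0.7265i, 5.2361-3.0777i, 5.2361+3.0777i, 0.7639+0.7265i]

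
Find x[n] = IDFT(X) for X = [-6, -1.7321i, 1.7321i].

x[n] = (1/3) Σ(k=0 to 2) X[k] · e^(2πikn/3)

Computing each x[n]:
x[0] = -2
x[1] = -1
x[2] = -3

x = [-2, -1, -3]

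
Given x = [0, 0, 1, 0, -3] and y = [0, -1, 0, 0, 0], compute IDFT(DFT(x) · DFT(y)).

(x ⊛ y)[n] = Σ(m=0 to 4) x[m] · y[(n-m) mod 5]

Computing each output sample:
(x ⊛ y)[0] = 3
(x ⊛ y)[1] = 0
(x ⊛ y)[2] = 0
(x ⊛ y)[3] = -1
(x ⊛ y)[4] = 0

x ⊛ y = [3, 0, 0, -1, 0]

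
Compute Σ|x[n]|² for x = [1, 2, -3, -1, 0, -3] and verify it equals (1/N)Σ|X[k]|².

Time domain:
Σ|x[n]|² = |1|² + |2|² + |-3|² + |-1|² + |0|² + |-3|² = 24.0000

Frequency domain:
(1/6)Σ|X[k]|² = (1/6)(|-4|² + |3.0000-1.7321i|² + |2.0000-6.9282i|² + |0|² + |2.0000+6.9282i|² + |3.0000+1.7321i|²) = (1/6)·144.0000 = 24.0000

Both sides agree, confirming Parseval's theorem.

Σ|x[n]|² = (1/N)Σ|X[k]|² = 24.0000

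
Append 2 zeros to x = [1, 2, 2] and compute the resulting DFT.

Original 3-point DFT: [5, -1, -1]
Zero-padded 5-point DFT provides frequency interpolation.

DFT_5([x, 0, ...]) = [5, -3.0777i, 0.7265i, -0.7265i, 3.0777i]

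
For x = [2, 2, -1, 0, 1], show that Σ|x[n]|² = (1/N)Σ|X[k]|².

Time domain:
Σ|x[n]|² = |2|² + |2|² + |-1|² + |0|² + |1|² = 10.0000

Frequency domain:
(1/5)Σ|X[k]|² = (1/5)(|4|² + |3.7361-0.3633i|² + |-0.7361-1.5388i|² + |-0.7361+1.5388i|² + |3.7361+0.3633i|²) = (1/5)·50.0000 = 10.0000

Both sides agree, confirming Parseval's theorem.

Σ|x[n]|² = (1/N)Σ|X[k]|² = 10.0000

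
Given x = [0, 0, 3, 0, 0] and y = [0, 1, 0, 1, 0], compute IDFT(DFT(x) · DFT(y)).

(x ⊛ y)[n] = Σ(m=0 to 4) x[m] · y[(n-m) mod 5]

Computing each output sample:
(x ⊛ y)[0] = 3
(x ⊛ y)[1] = 0
(x ⊛ y)[2] = 0
(x ⊛ y)[3] = 3
(x ⊛ y)[4] = 0

x ⊛ y = [3, 0, 0, 3, 0]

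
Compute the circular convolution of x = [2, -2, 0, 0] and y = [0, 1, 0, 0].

(x ⊛ y)[n] = Σ(m=0 to 3) x[m] · y[(n-m) mod 4]

Computing each output sample:
(x ⊛ y)[0] = 0
(x ⊛ y)[1] = 2
(x ⊛ y)[2] = -2
(x ⊛ y)[3] = 0

x ⊛ y = [0, 2, -2, 0]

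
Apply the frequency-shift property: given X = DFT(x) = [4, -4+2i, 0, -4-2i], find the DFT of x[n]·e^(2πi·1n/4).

Modulation property: DFT(ω_4^(-1n)·x[n]) = X[(k-1) mod 4], so circularly shift X by 1 positions.

X[k-1] = [-4-2i, 4, -4+2i, 0]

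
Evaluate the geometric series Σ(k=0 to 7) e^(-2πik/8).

Sum of all nth roots of unity equals 0 for n > 1 (geometric series with r ≠ 1).

0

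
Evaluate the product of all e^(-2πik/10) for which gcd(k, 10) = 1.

The primitive 10th roots of unity are ω_10^k for k coprime to 10: k ∈ {1, 3, 7, 9}
Their product equals the constant term of the cyclotomic polynomial Φ_10(x) up to sign.
For n ≥ 3, the product of all primitive nth roots of unity is 1. (For n=1 it is 1; for n=2 it is -1.)

1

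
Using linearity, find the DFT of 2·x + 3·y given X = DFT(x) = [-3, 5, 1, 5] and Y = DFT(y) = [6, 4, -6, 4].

By linearity: DFT(2x + 3y) = 2·DFT(x) + 3·DFT(y)
= 2·[-3, 5, 1, 5] + 3·[6, 4, -6, 4]

Computing element-wise:
Z[0] = 2·(-3) + 3·(6) = 12
Z[1] = 2·(5) + 3·(4) = 22
Z[2] = 2·(1) + 3·(-6) = -16
Z[3] = 2·(5) + 3·(4) = 22

DFT(2x + 3y) = 2·X + 3·Y = [12, 22, -16, 22]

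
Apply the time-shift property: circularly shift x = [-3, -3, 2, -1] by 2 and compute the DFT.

Time shift by 2: X_shifted[k] = ω_4^(2k) · X[k]
Shifted x = [2, -1, -3, -3]

DFT(x[n-2]) = [-5, 5-2i, 3, 5+2i]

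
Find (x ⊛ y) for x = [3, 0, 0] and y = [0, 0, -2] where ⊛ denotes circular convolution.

(x ⊛ y)[n] = Σ(m=0 to 2) x[m] · y[(n-m) mod 3]

Computing each output sample:
(x ⊛ y)[0] = 0
(x ⊛ y)[1] = 0
(x ⊛ y)[2] = -6

x ⊛ y = [0, 0, -6]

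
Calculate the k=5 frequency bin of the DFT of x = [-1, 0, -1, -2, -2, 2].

X[5] = Σ(n=0 to 5) x[n] · ω_6^(5n) where ω_6 = e^(-2πi/6)
= (-1)·ω_6^0 + (0)·ω_6^5 + (-1)·ω_6^10 + (-2)·ω_6^15 + (-2)·ω_6^20 + (2)·ω_6^25

X[5] = 3.5000-0.8660i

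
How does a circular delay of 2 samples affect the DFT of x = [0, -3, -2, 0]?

Time shift by 2: X_shifted[k] = ω_4^(2k) · X[k]
Shifted x = [-2, 0, 0, -3]

DFT(x[n-2]) = [-5, -2-3i, 1, -2+3i]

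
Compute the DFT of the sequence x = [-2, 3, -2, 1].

X[k] = Σ(n=0 to 3) x[n] · ω_4^(nk)
where ω_4 = e^(-2πi/4)

Computing each X[k]:
X[0] = 0
X[1] = -2i
X[2] = -8
X[3] = 2i

X = [0, -2i, -8, 2i]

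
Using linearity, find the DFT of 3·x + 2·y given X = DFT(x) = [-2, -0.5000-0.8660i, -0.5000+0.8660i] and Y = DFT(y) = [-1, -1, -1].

By linearity: DFT(3x + 2y) = 3·DFT(x) + 2·DFT(y)
= 3·[-2, -0.5000-0.8660i, -0.5000+0.8660i] + 2·[-1, -1, -1]

Computing element-wise:
Z[0] = 3·(-2) + 2·(-1) = -8
Z[1] = 3·(-0.5000-0.8660i) + 2·(-1) = -3.5000-2.5980i
Z[2] = 3·(-0.5000+0.8660i) + 2·(-1) = -3.5000+2.5980i

DFT(3x + 2y) = 3·X + 2·Y = [-8, -3.5000-2.5980i, -3.5000+2.5980i]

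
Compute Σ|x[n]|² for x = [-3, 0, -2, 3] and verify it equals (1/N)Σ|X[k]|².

Time domain:
Σ|x[n]|² = |-3|² + |0|² + |-2|² + |3|² = 22.0000

Frequency domain:
(1/4)Σ|X[k]|² = (1/4)(|-2|² + |-1+3i|² + |-8|² + |-1-3i|²) = (1/4)·88.0000 = 22.0000

Both sides agree, confirming Parseval's theorem.

Σ|x[n]|² = (1/N)Σ|X[k]|² = 22.0000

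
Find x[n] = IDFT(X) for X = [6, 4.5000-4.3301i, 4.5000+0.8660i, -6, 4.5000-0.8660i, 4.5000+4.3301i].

x[n] = (1/6) Σ(k=0 to 5) X[k] · e^(2πikn/6)

Computing each x[n]:
x[0] = 3
x[1] = 3
x[2] = 0
x[3] = 2
x[4] = -3
x[5] = 1

x = [3, 3, 0, 2, -3, 1]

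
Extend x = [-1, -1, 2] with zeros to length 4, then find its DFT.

Original 3-point DFT: [0, -1.5000+2.5981i, -1.5000-2.5981i]
Zero-padded 4-point DFT provides frequency interpolation.

DFT_4([x, 0, ...]) = [0, -3+1i, 2, -3-1i]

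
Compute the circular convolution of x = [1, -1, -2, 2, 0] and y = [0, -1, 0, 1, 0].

(x ⊛ y)[n] = Σ(m=0 to 4) x[m] · y[(n-m) mod 5]

Computing each output sample:
(x ⊛ y)[0] = -2
(x ⊛ y)[1] = 1
(x ⊛ y)[2] = 1
(x ⊛ y)[3] = 3
(x ⊛ y)[4] = -3

x ⊛ y = [-2, 1, 1, 3, -3]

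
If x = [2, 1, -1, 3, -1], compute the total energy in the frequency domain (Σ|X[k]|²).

Parseval: Σ|x[n]|² = (1/N)Σ|X[k]|², so Σ|X[k]|² = N·Σ|x[n]|² = 5·16.0000

Σ|X[k]|² = N·Σ|x[n]|² = 5·16.0000 = 80.0000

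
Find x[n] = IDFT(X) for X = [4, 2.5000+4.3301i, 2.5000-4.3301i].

x[n] = (1/3) Σ(k=0 to 2) X[k] · e^(2πikn/3)

Computing each x[n]:
x[0] = 3
x[1] = -2
x[2] = 3

x = [3, -2, 3]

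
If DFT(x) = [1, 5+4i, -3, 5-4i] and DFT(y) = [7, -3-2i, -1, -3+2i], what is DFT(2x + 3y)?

By linearity: DFT(2x + 3y) = 2·DFT(x) + 3·DFT(y)
= 2·[1, 5+4i, -3, 5-4i] + 3·[7, -3-2i, -1, -3+2i]

Computing element-wise:
Z[0] = 2·(1) + 3·(7) = 23
Z[1] = 2·(5+4i) + 3·(-3-2i) = 1+2i
Z[2] = 2·(-3) + 3·(-1) = -9
Z[3] = 2·(5-4i) + 3·(-3+2i) = 1-2i

DFT(2x + 3y) = 2·X + 3·Y = [23, 1+2i, -9, 1-2i]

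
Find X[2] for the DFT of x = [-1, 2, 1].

X[2] = Σ(n=0 to 2) x[n] · ω_3^(2n) where ω_3 = e^(-2πi/3)
= (-1)·ω_3^0 + (2)·ω_3^2 + (1)·ω_3^4

X[2] = -2.5000+0.8660i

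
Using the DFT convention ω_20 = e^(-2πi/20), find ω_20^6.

ω_20^6 = e^(-2πi·6/20)
= cos(-2π·6/20) + i·sin(-2π·6/20)
= cos(-12π/20) + i·sin(-12π/20)

ω_20^6 = cos(-12π/20) + i·sin(-12π/20) = -0.3090-0.9511i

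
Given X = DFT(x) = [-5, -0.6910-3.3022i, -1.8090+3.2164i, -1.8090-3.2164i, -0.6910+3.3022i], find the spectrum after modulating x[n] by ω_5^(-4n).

Modulation property: DFT(ω_5^(-4n)·x[n]) = X[(k-4) mod 5], so circularly shift X by 4 positions.

X[k-4] = [-0.6910-3.3022i, -1.8090+3.2164i, -1.8090-3.2164i, -0.6910+3.3022i, -5]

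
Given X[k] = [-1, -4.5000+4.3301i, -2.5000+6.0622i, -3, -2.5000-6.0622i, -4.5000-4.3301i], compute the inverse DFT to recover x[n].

x[n] = (1/6) Σ(k=0 to 5) X[k] · e^(2πikn/6)

Computing each x[n]:
x[0] = -3
x[1] = -3
x[2] = 1
x[3] = 1
x[4] = 0
x[5] = 3

x = [-3, -3, 1, 1, 0, 3]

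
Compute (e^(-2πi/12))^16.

Since ω_12^12 = 1, powers reduce modulo 12.
16 mod 12 = 4
So ω_12^16 = ω_12^4 = e^(-2πi·4/12)

ω_12^16 = ω_12^4 = -0.5000-0.8660i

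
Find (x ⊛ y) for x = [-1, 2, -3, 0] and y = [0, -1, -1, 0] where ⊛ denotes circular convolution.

(x ⊛ y)[n] = Σ(m=0 to 3) x[m] · y[(n-m) mod 4]

Computing each output sample:
(x ⊛ y)[0] = 3
(x ⊛ y)[1] = 1
(x ⊛ y)[2] = -1
(x ⊛ y)[3] = 1

x ⊛ y = [3, 1, -1, 1]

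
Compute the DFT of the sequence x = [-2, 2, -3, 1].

X[k] = Σ(n=0 to 3) x[n] · ω_4^(nk)
where ω_4 = e^(-2πi/4)

Computing each X[k]:
X[0] = -2
X[1] = 1-1i
X[2] = -8
X[3] = 1+1i

X = [-2, 1-1i, -8, 1+1i]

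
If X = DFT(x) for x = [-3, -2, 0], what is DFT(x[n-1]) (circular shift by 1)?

Time shift by 1: X_shifted[k] = ω_3^(1k) · X[k]
Shifted x = [0, -3, -2]

DFT(x[n-1]) = [-5, 2.5000+0.8660i, 2.5000-0.8660i]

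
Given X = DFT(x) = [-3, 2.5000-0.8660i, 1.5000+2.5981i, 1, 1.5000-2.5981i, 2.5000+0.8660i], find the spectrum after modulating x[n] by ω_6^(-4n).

Modulation property: DFT(ω_6^(-4n)·x[n]) = X[(k-4) mod 6], so circularly shift X by 4 positions.

X[k-4] = [1.5000+2.5981i, 1, 1.5000-2.5981i, 2.5000+0.8660i, -3, 2.5000-0.8660i]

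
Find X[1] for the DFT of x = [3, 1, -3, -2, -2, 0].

X[1] = Σ(n=0 to 5) x[n] · ω_6^(1n) where ω_6 = e^(-2πi/6)
= (3)·ω_6^0 + (1)·ω_6^1 + (-3)·ω_6^2 + (-2)·ω_6^3 + (-2)·ω_6^4 + (0)·ω_6^5

X[1] = 8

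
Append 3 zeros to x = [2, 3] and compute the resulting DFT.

Original 2-point DFT: [5, -1]
Zero-padded 5-point DFT provides frequency interpolation.

DFT_5([x, 0, ...]) = [5, 2.9271-2.8532i, -0.4271-1.7634i, -0.4271+1.7634i, 2.9271+2.8532i]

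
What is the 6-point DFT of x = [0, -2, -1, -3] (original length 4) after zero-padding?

Original 4-point DFT: [-6, 1-1i, 4, 1+1i]
Zero-padded 6-point DFT provides frequency interpolation.

DFT_6([x, 0, ...]) = [-6, 2.5000+2.5981i, -1.5000+0.8660i, 4, -1.5000-0.8660i, 2.5000-2.5981i]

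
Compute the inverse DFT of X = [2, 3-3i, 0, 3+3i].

x[n] = (1/4) Σ(k=0 to 3) X[k] · e^(2πikn/4)

Computing each x[n]:
x[0] = 2
x[1] = 2
x[2] = -1
x[3] = -1

x = [2, 2, -1, -1]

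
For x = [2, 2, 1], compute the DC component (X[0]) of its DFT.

X[0] = Σ(n=0 to 2) x[n] · ω_3^0 = Σ x[n]
= (2) + (2) + (1)

X[0] = 5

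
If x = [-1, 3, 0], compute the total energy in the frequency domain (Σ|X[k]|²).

Parseval: Σ|x[n]|² = (1/N)Σ|X[k]|², so Σ|X[k]|² = N·Σ|x[n]|² = 3·10.0000

Σ|X[k]|² = N·Σ|x[n]|² = 3·10.0000 = 30.0000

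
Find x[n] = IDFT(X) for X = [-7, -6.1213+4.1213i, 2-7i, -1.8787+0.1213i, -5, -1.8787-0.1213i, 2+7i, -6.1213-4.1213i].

x[n] = (1/8) Σ(k=0 to 7) X[k] · e^(2πikn/8)

Computing each x[n]:
x[0] = -3
x[1] = 0
x[2] = -3
x[3] = -2
x[4] = 1
x[5] = 3
x[6] = -1
x[7] = -2

x = [-3, 0, -3, -2, 1, 3, -1, -2]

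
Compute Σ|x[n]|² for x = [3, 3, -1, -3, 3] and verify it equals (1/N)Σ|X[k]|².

Time domain:
Σ|x[n]|² = |3|² + |3|² + |-1|² + |-3|² + |3|² = 37.0000

Frequency domain:
(1/5)Σ|X[k]|² = (1/5)(|5|² + |8.0902-1.1756i|² + |-3.0902+1.9021i|² + |-3.0902-1.9021i|² + |8.0902+1.1756i|²) = (1/5)·185.0000 = 37.0000

Both sides agree, confirming Parseval's theorem.

Σ|x[n]|² = (1/N)Σ|X[k]|² = 37.0000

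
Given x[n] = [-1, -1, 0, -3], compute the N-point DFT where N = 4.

X[k] = Σ(n=0 to 3) x[n] · ω_4^(nk)
where ω_4 = e^(-2πi/4)

Computing each X[k]:
X[0] = -5
X[1] = -1-2i
X[2] = 3
X[3] = -1+2i

X = [-5, -1-2i, 3, -1+2i]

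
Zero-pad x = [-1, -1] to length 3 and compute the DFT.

Original 2-point DFT: [-2, 0]
Zero-padded 3-point DFT provides frequency interpolation.

DFT_3([x, 0, ...]) = [-2, -0.5000+0.8660i, -0.5000-0.8660i]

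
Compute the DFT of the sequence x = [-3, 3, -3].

X[k] = Σ(n=0 to 2) x[n] · ω_3^(nk)
where ω_3 = e^(-2πi/3)

Computing each X[k]:
X[0] = -3
X[1] = -3.0000-5.1962i
X[2] = -3.0000+5.1962i

X = [-3, -3.0000-5.1962i, -3.0000+5.1962i]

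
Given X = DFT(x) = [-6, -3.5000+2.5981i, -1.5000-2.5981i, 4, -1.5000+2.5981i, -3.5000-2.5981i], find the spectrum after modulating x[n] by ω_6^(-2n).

Modulation property: DFT(ω_6^(-2n)·x[n]) = X[(k-2) mod 6], so circularly shift X by 2 positions.

X[k-2] = [-1.5000+2.5981i, -3.5000-2.5981i, -6, -3.5000+2.5981i, -1.5000-2.5981i, 4]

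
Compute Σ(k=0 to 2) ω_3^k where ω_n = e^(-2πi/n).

Sum of all nth roots of unity equals 0 for n > 1 (geometric series with r ≠ 1).

0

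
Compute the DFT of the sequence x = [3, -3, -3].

X[k] = Σ(n=0 to 2) x[n] · ω_3^(nk)
where ω_3 = e^(-2πi/3)

Computing each X[k]:
X[0] = -3
X[1] = 6
X[2] = 6

X = [-3, 6, 6]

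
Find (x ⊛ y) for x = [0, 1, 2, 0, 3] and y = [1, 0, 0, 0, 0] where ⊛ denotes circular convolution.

(x ⊛ y)[n] = Σ(m=0 to 4) x[m] · y[(n-m) mod 5]

Computing each output sample:
(x ⊛ y)[0] = 0
(x ⊛ y)[1] = 1
(x ⊛ y)[2] = 2
(x ⊛ y)[3] = 0
(x ⊛ y)[4] = 3

x ⊛ y = [0, 1, 2, 0, 3]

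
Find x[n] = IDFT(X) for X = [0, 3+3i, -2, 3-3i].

x[n] = (1/4) Σ(k=0 to 3) X[k] · e^(2πikn/4)

Computing each x[n]:
x[0] = 1
x[1] = -1
x[2] = -2
x[3] = 2

x = [1, -1, -2, 2]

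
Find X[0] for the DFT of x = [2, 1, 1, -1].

X[0] = Σ(n=0 to 3) x[n] · ω_4^0 = Σ x[n]
= (2) + (1) + (1) + (-1)

X[0] = 3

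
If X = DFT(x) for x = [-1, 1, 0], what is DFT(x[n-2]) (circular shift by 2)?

Time shift by 2: X_shifted[k] = ω_3^(2k) · X[k]
Shifted x = [1, 0, -1]

DFT(x[n-2]) = [0, 1.5000-0.8660i, 1.5000+0.8660i]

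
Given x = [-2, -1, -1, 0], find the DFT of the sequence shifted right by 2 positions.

Time shift by 2: X_shifted[k] = ω_4^(2k) · X[k]
Shifted x = [-1, 0, -2, -1]

DFT(x[n-2]) = [-4, 1-1i, -2, 1+1i]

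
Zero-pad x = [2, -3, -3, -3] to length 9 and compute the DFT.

Original 4-point DFT: [-7, 5, 5, 5]
Zero-padded 9-point DFT provides frequency interpolation.

DFT_9([x, 0, ...]) = [-7, 0.6809+7.4809i, 5.7981+1.3824i, 2, 4.0209+1.6958i, 4.0209-1.6958i, 2, 5.7981-1.3824i, 0.6809-7.4809i]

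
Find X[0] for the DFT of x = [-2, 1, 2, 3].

X[0] = Σ(n=0 to 3) x[n] · ω_4^0 = Σ x[n]
= (-2) + (1) + (2) + (3)

X[0] = 4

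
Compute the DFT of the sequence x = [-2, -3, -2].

X[k] = Σ(n=0 to 2) x[n] · ω_3^(nk)
where ω_3 = e^(-2πi/3)

Computing each X[k]:
X[0] = -7
X[1] = 0.5000+0.8660i
X[2] = 0.5000-0.8660i

X = [-7, 0.5000+0.8660i, 0.5000-0.8660i]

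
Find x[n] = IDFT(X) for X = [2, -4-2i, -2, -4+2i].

x[n] = (1/4) Σ(k=0 to 3) X[k] · e^(2πikn/4)

Computing each x[n]:
x[0] = -2
x[1] = 2
x[2] = 2
x[3] = 0

x = [-2, 2, 2, 0]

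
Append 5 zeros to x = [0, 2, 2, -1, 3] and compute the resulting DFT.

Original 5-point DFT: [6, 0.7361-0.8123i, -3.7361+3.4410i, -3.7361-3.4410i, 0.7361+0.8123i]
Zero-padded 10-point DFT provides frequency interpolation.

DFT_10([x, 0, ...]) = [6, 0.1180-3.8900i, 0.7361-0.8123i, -2.1180-4.1675i, -3.7361+3.4410i, 4, -3.7361-3.4410i, -2.1180+4.1675i, 0.7361+0.8123i, 0.1180+3.8900i]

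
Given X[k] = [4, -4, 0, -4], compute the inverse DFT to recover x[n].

x[n] = (1/4) Σ(k=0 to 3) X[k] · e^(2πikn/4)

Computing each x[n]:
x[0] = -1
x[1] = 1
x[2] = 3
x[3] = 1

x = [-1, 1, 3, 1]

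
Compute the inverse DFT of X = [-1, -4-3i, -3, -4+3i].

x[n] = (1/4) Σ(k=0 to 3) X[k] · e^(2πikn/4)

Computing each x[n]:
x[0] = -3
x[1] = 2
x[2] = 1
x[3] = -1

x = [-3, 2, 1, -1]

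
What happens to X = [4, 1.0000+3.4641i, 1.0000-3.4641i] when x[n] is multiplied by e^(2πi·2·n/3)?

Modulation property: DFT(ω_3^(-2n)·x[n]) = X[(k-2) mod 3], so circularly shift X by 2 positions.

X[k-2] = [1.0000+3.4641i, 1.0000-3.4641i, 4]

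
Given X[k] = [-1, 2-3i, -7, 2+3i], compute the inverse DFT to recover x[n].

x[n] = (1/4) Σ(k=0 to 3) X[k] · e^(2πikn/4)

Computing each x[n]:
x[0] = -1
x[1] = 3
x[2] = -3
x[3] = 0

x = [-1, 3, -3, 0]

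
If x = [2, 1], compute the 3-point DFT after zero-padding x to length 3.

Original 2-point DFT: [3, 1]
Zero-padded 3-point DFT provides frequency interpolation.

DFT_3([x, 0, ...]) = [3, 1.5000-0.8660i, 1.5000+0.8660i]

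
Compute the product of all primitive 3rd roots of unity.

The primitive 3rd roots of unity are ω_3^k for k coprime to 3: k ∈ {1, 2}
Their product equals the constant term of the cyclotomic polynomial Φ_3(x) up to sign.
For n ≥ 3, the product of all primitive nth roots of unity is 1. (For n=1 it is 1; for n=2 it is -1.)

1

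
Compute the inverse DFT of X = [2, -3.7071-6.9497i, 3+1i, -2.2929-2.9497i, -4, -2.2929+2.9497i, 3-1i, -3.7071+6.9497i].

x[n] = (1/8) Σ(k=0 to 7) X[k] · e^(2πikn/8)

Computing each x[n]:
x[0] = -1
x[1] = 2
x[2] = 0
x[3] = 3
x[4] = 2
x[5] = -1
x[6] = -2
x[7] = -1

x = [-1, 2, 0, 3, 2, -1, -2, -1]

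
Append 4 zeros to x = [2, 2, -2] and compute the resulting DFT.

Original 3-point DFT: [2, 2.0000-3.4641i, 2.0000+3.4641i]
Zero-padded 7-point DFT provides frequency interpolation.

DFT_7([x, 0, ...]) = [2, 3.6920+0.3862i, 3.3569-2.8176i, -1.0489-2.4314i, -1.0489+2.4314i, 3.3569+2.8176i, 3.6920-0.3862i]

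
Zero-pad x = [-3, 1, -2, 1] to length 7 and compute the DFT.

Original 4-point DFT: [-3, -1, -7, -1]
Zero-padded 7-point DFT provides frequency interpolation.

DFT_7([x, 0, ...]) = [-3, -2.8324+0.7341i, -0.7971-1.0609i, -5.3705-2.9725i, -5.3705+2.9725i, -0.7971+1.0609i, -2.8324-0.7341i]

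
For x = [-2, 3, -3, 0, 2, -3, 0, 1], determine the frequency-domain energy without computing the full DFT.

Parseval: Σ|x[n]|² = (1/N)Σ|X[k]|², so Σ|X[k]|² = N·Σ|x[n]|² = 8·36.0000

Σ|X[k]|² = N·Σ|x[n]|² = 8·36.0000 = 288.0000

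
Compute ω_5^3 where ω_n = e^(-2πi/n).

ω_5^3 = e^(-2πi·3/5)
= cos(-2π·3/5) + i·sin(-2π·3/5)
= cos(-6π/5) + i·sin(-6π/5)

ω_5^3 = cos(-6π/5) + i·sin(-6π/5) = -0.8090+0.5878i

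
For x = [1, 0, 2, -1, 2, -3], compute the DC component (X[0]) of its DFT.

X[0] = Σ(n=0 to 5) x[n] · ω_6^0 = Σ x[n]
= (1) + (0) + (2) + (-1) + (2) + (-3)

X[0] = 1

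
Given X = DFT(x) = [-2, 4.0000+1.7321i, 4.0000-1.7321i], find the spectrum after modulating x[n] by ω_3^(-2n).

Modulation property: DFT(ω_3^(-2n)·x[n]) = X[(k-2) mod 3], so circularly shift X by 2 positions.

X[k-2] = [4.0000+1.7321i, 4.0000-1.7321i, -2]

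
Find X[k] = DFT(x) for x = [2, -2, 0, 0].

X[k] = Σ(n=0 to 3) x[n] · ω_4^(nk)
where ω_4 = e^(-2πi/4)

Computing each X[k]:
X[0] = 0
X[1] = 2+2i
X[2] = 4
X[3] = 2-2i

X = [0, 2+2i, 4, 2-2i]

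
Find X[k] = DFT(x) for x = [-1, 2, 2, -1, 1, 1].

X[k] = Σ(n=0 to 5) x[n] · ω_6^(nk)
where ω_6 = e^(-2πi/6)

Computing each X[k]:
X[0] = 4
X[1] = -1.7321i
X[2] = -5
X[3] = 0
X[4] = -5
X[5] = 1.7321i

X = [4, -1.7321i, -5, 0, -5, 1.7321i]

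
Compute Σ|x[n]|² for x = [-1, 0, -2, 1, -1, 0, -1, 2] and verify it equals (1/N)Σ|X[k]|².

Time domain:
Σ|x[n]|² = |-1|² + |0|² + |-2|² + |1|² + |-1|² + |0|² + |-1|² + |2|² = 12.0000

Frequency domain:
(1/8)Σ|X[k]|² = (1/8)(|-2|² + |0.7071+1.7071i|² + |1+3i|² + |-0.7071-0.2929i|² + |-8|² + |-0.7071+0.2929i|² + |1-3i|² + |0.7071-1.7071i|²) = (1/8)·96.0000 = 12.0000

Both sides agree, confirming Parseval's theorem.

Σ|x[n]|² = (1/N)Σ|X[k]|² = 12.0000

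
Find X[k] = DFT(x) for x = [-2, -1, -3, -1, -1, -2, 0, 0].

X[k] = Σ(n=0 to 7) x[n] · ω_8^(nk)
where ω_8 = e^(-2πi/8)

Computing each X[k]:
X[0] = -10
X[1] = 0.4142+3.0000i
X[2] = 2i
X[3] = -2.4142-3.0000i
X[4] = -2
X[5] = -2.4142+3.0000i
X[6] = -2i
X[7] = 0.4142-3.0000i

X = [-10, 0.4142+3.0000i, 2i, -2.4142-3.0000i, -2, -2.4142+3.0000i, -2i, 0.4142-3.0000i]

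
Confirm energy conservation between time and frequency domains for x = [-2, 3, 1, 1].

Time domain:
Σ|x[n]|² = |-2|² + |3|² + |1|² + |1|² = 15.0000

Frequency domain:
(1/4)Σ|X[k]|² = (1/4)(|3|² + |-3-2i|² + |-5|² + |-3+2i|²) = (1/4)·60.0000 = 15.0000

Both sides agree, confirming Parseval's theorem.

Σ|x[n]|² = (1/N)Σ|X[k]|² = 15.0000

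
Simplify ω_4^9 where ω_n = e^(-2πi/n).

Since ω_4^4 = 1, powers reduce modulo 4.
9 mod 4 = 1
So ω_4^9 = ω_4^1 = e^(-2πi·1/4)

ω_4^9 = ω_4^1 = -1i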